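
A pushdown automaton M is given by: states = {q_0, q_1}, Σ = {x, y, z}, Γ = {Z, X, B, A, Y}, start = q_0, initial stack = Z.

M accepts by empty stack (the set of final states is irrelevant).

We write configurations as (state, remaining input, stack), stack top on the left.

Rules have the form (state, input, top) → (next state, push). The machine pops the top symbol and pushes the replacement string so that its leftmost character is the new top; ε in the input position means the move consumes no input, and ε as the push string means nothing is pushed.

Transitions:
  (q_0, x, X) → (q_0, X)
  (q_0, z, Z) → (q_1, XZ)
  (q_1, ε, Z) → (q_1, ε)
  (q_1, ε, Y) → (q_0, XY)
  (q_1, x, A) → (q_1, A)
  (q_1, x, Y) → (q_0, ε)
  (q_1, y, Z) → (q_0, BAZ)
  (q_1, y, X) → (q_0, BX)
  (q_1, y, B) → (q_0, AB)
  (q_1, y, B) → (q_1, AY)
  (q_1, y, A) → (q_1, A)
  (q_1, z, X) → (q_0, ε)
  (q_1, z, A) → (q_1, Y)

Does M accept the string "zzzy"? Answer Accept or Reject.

No computation consumes all input and empties the stack.

Reject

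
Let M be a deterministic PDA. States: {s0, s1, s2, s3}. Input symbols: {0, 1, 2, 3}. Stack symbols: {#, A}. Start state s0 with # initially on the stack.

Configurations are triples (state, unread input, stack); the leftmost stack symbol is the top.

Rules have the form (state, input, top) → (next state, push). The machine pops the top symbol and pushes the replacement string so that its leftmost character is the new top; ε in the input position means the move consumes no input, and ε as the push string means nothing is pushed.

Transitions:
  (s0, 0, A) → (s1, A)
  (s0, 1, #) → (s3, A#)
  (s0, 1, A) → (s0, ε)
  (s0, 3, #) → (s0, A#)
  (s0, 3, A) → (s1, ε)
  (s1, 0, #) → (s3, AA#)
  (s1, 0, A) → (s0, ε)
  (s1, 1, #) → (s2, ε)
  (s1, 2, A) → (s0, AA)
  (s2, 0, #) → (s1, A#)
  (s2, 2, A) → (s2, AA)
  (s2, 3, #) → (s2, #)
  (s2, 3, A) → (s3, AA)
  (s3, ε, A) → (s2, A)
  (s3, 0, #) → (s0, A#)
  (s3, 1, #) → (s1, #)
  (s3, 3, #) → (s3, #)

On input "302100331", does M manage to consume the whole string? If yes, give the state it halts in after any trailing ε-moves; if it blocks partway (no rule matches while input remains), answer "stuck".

(s0, 302100331, #)
  read 3, top #: go to s0, push A# → (s0, 02100331, A#)
  read 0, top A: go to s1, push A → (s1, 2100331, A#)
  read 2, top A: go to s0, push AA → (s0, 100331, AA#)
  read 1, top A: go to s0, push ε → (s0, 00331, A#)
  read 0, top A: go to s1, push A → (s1, 0331, A#)
  read 0, top A: go to s0, push ε → (s0, 331, #)
  read 3, top #: go to s0, push A# → (s0, 31, A#)
  read 3, top A: go to s1, push ε → (s1, 1, #)
  read 1, top #: go to s2, push ε → (s2, ε, ε)
All input consumed; M is in state s2.

s2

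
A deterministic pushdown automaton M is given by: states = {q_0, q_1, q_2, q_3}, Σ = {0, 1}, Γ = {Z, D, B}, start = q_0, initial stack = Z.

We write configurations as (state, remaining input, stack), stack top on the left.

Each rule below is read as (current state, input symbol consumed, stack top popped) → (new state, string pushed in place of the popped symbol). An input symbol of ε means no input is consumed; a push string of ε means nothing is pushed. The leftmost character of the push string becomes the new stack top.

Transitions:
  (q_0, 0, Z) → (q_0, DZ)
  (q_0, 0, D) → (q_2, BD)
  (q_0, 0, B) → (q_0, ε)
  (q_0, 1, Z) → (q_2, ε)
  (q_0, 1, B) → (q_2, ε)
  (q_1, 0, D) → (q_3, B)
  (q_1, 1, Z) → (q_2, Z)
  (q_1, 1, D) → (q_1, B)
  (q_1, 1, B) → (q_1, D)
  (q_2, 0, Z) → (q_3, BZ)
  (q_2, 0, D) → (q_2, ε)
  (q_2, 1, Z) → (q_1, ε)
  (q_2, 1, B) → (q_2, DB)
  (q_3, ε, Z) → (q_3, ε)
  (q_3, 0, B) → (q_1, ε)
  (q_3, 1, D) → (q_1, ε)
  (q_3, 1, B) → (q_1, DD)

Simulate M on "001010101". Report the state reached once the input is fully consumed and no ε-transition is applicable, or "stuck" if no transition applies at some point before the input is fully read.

(q_0, 001010101, Z)
  read 0, top Z: go to q_0, push DZ → (q_0, 01010101, DZ)
  read 0, top D: go to q_2, push BD → (q_2, 1010101, BDZ)
  read 1, top B: go to q_2, push DB → (q_2, 010101, DBDZ)
  read 0, top D: go to q_2, push ε → (q_2, 10101, BDZ)
  read 1, top B: go to q_2, push DB → (q_2, 0101, DBDZ)
  read 0, top D: go to q_2, push ε → (q_2, 101, BDZ)
  read 1, top B: go to q_2, push DB → (q_2, 01, DBDZ)
  read 0, top D: go to q_2, push ε → (q_2, 1, BDZ)
  read 1, top B: go to q_2, push DB → (q_2, ε, DBDZ)
All input consumed; M is in state q_2.

q_2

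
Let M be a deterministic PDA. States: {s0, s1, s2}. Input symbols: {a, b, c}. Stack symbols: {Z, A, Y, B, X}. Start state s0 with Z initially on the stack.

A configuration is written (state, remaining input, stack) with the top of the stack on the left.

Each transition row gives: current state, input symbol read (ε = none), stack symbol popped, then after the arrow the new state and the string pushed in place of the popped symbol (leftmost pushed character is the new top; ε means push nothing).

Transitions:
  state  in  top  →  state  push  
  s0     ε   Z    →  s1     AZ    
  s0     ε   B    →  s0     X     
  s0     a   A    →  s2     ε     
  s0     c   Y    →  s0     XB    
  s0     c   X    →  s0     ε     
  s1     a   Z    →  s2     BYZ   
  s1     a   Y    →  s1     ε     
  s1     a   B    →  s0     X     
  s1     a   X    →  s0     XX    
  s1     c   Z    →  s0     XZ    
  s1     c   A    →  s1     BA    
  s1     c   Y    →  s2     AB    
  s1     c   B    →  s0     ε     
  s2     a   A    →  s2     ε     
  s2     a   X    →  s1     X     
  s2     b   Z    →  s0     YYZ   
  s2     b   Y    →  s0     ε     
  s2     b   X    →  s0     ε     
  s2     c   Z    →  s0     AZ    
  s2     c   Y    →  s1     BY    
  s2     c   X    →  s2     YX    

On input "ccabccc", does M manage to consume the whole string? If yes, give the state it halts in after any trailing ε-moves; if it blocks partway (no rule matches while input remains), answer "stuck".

(s0, ccabccc, Z) ⊢ (s1, ccabccc, AZ) ⊢ (s1, cabccc, BAZ) ⊢ (s0, abccc, AZ) ⊢ (s2, bccc, Z) ⊢ (s0, ccc, YYZ) ⊢ (s0, cc, XBYZ) ⊢ (s0, c, BYZ) ⊢ (s0, c, XYZ) ⊢ (s0, ε, YZ)
All input consumed; M is in state s0.

s0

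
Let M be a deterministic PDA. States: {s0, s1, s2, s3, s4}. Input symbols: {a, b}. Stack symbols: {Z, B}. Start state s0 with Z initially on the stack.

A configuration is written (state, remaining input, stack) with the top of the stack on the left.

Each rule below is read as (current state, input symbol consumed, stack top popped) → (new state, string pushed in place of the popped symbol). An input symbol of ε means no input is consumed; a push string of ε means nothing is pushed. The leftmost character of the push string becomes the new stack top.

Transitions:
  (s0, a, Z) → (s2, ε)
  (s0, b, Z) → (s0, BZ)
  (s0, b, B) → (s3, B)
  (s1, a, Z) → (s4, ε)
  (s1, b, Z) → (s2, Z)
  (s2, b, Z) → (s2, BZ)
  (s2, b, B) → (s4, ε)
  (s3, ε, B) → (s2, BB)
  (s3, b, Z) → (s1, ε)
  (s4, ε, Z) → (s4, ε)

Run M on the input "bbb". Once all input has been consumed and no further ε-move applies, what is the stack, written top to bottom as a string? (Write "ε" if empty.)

(s0, bbb, Z)
  read b, top Z: go to s0, push BZ → (s0, bb, BZ)
  read b, top B: go to s3, push B → (s3, b, BZ)
  ε-move, top B: go to s2, push BB → (s2, b, BBZ)
  read b, top B: go to s4, push ε → (s4, ε, BZ)
All input consumed in state s4 with stack BZ.

BZ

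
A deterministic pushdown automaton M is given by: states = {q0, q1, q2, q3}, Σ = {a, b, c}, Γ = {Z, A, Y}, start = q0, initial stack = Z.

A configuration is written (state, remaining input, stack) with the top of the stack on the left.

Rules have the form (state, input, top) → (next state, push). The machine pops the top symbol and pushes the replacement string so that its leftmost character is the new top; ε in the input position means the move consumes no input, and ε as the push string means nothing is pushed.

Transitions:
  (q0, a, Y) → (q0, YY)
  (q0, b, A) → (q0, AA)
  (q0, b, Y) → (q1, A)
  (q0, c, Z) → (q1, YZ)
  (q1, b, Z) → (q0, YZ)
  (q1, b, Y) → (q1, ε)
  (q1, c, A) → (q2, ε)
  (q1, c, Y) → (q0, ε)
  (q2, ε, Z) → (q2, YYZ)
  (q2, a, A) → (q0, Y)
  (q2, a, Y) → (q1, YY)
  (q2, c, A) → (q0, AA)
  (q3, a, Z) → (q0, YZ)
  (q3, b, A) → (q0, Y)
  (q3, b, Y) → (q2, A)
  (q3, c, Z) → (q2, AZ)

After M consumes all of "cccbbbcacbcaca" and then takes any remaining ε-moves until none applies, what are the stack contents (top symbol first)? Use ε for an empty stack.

(q0, cccbbbcacbcaca, Z) ⊢ (q1, ccbbbcacbcaca, YZ) ⊢ (q0, cbbbcacbcaca, Z) ⊢ (q1, bbbcacbcaca, YZ) ⊢ (q1, bbcacbcaca, Z) ⊢ (q0, bcacbcaca, YZ) ⊢ (q1, cacbcaca, AZ) ⊢ (q2, acbcaca, Z) ⊢ (q2, acbcaca, YYZ) ⊢ (q1, cbcaca, YYYZ) ⊢ (q0, bcaca, YYZ) ⊢ (q1, caca, AYZ) ⊢ (q2, aca, YZ) ⊢ (q1, ca, YYZ) ⊢ (q0, a, YZ) ⊢ (q0, ε, YYZ)
All input consumed in state q0 with stack YYZ.

YYZ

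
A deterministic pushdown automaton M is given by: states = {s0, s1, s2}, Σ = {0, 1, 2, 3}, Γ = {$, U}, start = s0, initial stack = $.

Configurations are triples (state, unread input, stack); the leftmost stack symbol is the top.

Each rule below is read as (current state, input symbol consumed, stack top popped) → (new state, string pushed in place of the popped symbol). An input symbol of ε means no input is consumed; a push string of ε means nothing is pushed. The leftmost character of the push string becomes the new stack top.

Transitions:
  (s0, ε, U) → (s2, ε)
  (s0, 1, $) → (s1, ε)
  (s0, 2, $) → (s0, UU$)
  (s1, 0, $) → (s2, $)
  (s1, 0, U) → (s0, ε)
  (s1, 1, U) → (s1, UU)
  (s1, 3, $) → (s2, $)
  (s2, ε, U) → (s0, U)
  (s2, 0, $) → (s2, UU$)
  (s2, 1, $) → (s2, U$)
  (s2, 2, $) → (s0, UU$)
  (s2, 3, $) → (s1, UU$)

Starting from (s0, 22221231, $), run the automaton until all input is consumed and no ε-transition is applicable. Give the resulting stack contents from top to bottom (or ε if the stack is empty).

UUU$

(s0, 22221231, $)
  read 2, top $: go to s0, push UU$ → (s0, 2221231, UU$)
  ε-move, top U: go to s2, push ε → (s2, 2221231, U$)
  ε-move, top U: go to s0, push U → (s0, 2221231, U$)
  ε-move, top U: go to s2, push ε → (s2, 2221231, $)
  read 2, top $: go to s0, push UU$ → (s0, 221231, UU$)
  ε-move, top U: go to s2, push ε → (s2, 221231, U$)
  ε-move, top U: go to s0, push U → (s0, 221231, U$)
  ε-move, top U: go to s2, push ε → (s2, 221231, $)
  read 2, top $: go to s0, push UU$ → (s0, 21231, UU$)
  ε-move, top U: go to s2, push ε → (s2, 21231, U$)
  ε-move, top U: go to s0, push U → (s0, 21231, U$)
  ε-move, top U: go to s2, push ε → (s2, 21231, $)
  read 2, top $: go to s0, push UU$ → (s0, 1231, UU$)
  ε-move, top U: go to s2, push ε → (s2, 1231, U$)
  ε-move, top U: go to s0, push U → (s0, 1231, U$)
  ε-move, top U: go to s2, push ε → (s2, 1231, $)
  read 1, top $: go to s2, push U$ → (s2, 231, U$)
  ε-move, top U: go to s0, push U → (s0, 231, U$)
  ε-move, top U: go to s2, push ε → (s2, 231, $)
  read 2, top $: go to s0, push UU$ → (s0, 31, UU$)
  ε-move, top U: go to s2, push ε → (s2, 31, U$)
  ε-move, top U: go to s0, push U → (s0, 31, U$)
  ε-move, top U: go to s2, push ε → (s2, 31, $)
  read 3, top $: go to s1, push UU$ → (s1, 1, UU$)
  read 1, top U: go to s1, push UU → (s1, ε, UUU$)
All input consumed in state s1 with stack UUU$.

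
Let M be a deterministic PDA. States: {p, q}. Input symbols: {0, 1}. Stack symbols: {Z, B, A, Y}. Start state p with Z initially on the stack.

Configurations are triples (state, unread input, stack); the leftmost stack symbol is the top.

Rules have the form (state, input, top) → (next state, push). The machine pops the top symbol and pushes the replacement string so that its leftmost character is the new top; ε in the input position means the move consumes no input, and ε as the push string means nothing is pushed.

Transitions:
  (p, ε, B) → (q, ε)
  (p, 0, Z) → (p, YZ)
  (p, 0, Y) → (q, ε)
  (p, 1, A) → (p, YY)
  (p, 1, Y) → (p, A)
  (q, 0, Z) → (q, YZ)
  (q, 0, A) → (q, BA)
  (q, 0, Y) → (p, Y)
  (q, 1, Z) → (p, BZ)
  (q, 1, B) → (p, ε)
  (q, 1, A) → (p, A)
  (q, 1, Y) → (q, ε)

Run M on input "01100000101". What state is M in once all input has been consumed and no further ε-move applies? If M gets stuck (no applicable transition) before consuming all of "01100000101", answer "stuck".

(p, 01100000101, Z)
  read 0, top Z: go to p, push YZ → (p, 1100000101, YZ)
  read 1, top Y: go to p, push A → (p, 100000101, AZ)
  read 1, top A: go to p, push YY → (p, 00000101, YYZ)
  read 0, top Y: go to q, push ε → (q, 0000101, YZ)
  read 0, top Y: go to p, push Y → (p, 000101, YZ)
  read 0, top Y: go to q, push ε → (q, 00101, Z)
  read 0, top Z: go to q, push YZ → (q, 0101, YZ)
  read 0, top Y: go to p, push Y → (p, 101, YZ)
  read 1, top Y: go to p, push A → (p, 01, AZ)
No transition for (p, 0, top A); M blocks with input 01 remaining.

stuck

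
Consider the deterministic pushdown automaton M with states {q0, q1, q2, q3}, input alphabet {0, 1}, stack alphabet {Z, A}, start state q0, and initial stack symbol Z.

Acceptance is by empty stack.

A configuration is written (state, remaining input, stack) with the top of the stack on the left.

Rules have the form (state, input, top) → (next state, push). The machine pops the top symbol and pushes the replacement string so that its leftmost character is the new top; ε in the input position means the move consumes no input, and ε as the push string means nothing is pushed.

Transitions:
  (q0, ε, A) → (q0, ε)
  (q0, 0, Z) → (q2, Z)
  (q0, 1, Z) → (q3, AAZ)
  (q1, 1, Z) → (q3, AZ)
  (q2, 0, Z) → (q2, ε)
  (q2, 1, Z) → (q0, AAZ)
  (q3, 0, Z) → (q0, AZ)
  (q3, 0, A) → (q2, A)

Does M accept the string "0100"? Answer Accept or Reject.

(q0, 0100, Z) ⊢ (q2, 100, Z) ⊢ (q0, 00, AAZ) ⊢ (q0, 00, AZ) ⊢ (q0, 00, Z) ⊢ (q2, 0, Z) ⊢ (q2, ε, ε)
All input consumed and the stack is empty.

Accept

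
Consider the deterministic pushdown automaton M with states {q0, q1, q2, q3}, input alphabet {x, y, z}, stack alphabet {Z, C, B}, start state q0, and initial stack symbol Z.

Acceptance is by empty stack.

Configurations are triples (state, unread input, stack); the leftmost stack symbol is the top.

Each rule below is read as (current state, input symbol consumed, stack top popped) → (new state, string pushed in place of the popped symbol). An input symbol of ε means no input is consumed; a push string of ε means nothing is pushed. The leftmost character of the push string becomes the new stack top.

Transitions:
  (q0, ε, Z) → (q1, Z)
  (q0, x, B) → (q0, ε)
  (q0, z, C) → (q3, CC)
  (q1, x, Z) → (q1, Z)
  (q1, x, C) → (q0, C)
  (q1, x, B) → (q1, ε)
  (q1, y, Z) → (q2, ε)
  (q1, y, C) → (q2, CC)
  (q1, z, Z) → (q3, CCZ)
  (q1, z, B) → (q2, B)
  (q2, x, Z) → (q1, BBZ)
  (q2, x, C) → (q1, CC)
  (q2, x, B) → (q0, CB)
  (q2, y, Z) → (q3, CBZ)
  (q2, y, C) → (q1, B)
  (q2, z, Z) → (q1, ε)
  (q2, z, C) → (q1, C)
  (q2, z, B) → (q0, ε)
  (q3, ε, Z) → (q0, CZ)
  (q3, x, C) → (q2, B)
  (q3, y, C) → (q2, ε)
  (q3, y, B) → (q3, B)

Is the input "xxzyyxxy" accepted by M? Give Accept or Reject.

Accept

(q0, xxzyyxxy, Z)
  ε-move, top Z: go to q1, push Z → (q1, xxzyyxxy, Z)
  read x, top Z: go to q1, push Z → (q1, xzyyxxy, Z)
  read x, top Z: go to q1, push Z → (q1, zyyxxy, Z)
  read z, top Z: go to q3, push CCZ → (q3, yyxxy, CCZ)
  read y, top C: go to q2, push ε → (q2, yxxy, CZ)
  read y, top C: go to q1, push B → (q1, xxy, BZ)
  read x, top B: go to q1, push ε → (q1, xy, Z)
  read x, top Z: go to q1, push Z → (q1, y, Z)
  read y, top Z: go to q2, push ε → (q2, ε, ε)
All input consumed and the stack is empty.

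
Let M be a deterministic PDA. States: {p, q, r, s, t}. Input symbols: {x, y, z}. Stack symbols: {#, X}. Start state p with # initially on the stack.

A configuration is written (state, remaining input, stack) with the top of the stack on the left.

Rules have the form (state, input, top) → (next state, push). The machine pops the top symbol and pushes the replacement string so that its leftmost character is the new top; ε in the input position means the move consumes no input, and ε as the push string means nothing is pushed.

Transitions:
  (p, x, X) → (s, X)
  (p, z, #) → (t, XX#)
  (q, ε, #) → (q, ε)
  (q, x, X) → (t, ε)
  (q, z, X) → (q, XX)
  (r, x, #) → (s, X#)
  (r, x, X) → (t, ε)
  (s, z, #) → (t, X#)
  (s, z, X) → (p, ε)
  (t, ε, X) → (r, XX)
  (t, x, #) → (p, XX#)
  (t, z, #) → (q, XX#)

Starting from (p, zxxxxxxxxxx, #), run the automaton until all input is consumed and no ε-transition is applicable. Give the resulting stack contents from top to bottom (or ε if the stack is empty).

XXX#

(p, zxxxxxxxxxx, #) ⊢ (t, xxxxxxxxxx, XX#) ⊢ (r, xxxxxxxxxx, XXX#) ⊢ (t, xxxxxxxxx, XX#) ⊢ (r, xxxxxxxxx, XXX#) ⊢ (t, xxxxxxxx, XX#) ⊢ (r, xxxxxxxx, XXX#) ⊢ (t, xxxxxxx, XX#) ⊢ (r, xxxxxxx, XXX#) ⊢ (t, xxxxxx, XX#) ⊢ (r, xxxxxx, XXX#) ⊢ (t, xxxxx, XX#) ⊢ (r, xxxxx, XXX#) ⊢ (t, xxxx, XX#) ⊢ (r, xxxx, XXX#) ⊢ (t, xxx, XX#) ⊢ (r, xxx, XXX#) ⊢ (t, xx, XX#) ⊢ (r, xx, XXX#) ⊢ (t, x, XX#) ⊢ (r, x, XXX#) ⊢ (t, ε, XX#) ⊢ (r, ε, XXX#)
All input consumed in state r with stack XXX#.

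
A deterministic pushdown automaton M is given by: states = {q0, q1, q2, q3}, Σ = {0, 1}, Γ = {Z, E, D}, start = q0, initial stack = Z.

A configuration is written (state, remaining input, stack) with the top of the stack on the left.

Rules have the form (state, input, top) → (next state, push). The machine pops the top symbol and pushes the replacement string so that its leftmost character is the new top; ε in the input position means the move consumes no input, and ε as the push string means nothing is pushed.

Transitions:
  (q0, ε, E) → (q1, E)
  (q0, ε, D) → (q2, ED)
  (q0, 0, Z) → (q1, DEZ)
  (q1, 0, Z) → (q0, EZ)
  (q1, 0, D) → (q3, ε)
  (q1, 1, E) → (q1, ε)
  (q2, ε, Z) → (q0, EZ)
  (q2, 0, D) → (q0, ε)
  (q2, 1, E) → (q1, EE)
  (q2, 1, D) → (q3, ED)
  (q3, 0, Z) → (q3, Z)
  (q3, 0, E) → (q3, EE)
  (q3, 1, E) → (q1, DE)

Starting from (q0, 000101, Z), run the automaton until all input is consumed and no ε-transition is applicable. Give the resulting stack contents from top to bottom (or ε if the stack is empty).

(q0, 000101, Z) ⊢ (q1, 00101, DEZ) ⊢ (q3, 0101, EZ) ⊢ (q3, 101, EEZ) ⊢ (q1, 01, DEEZ) ⊢ (q3, 1, EEZ) ⊢ (q1, ε, DEEZ)
All input consumed in state q1 with stack DEEZ.

DEEZ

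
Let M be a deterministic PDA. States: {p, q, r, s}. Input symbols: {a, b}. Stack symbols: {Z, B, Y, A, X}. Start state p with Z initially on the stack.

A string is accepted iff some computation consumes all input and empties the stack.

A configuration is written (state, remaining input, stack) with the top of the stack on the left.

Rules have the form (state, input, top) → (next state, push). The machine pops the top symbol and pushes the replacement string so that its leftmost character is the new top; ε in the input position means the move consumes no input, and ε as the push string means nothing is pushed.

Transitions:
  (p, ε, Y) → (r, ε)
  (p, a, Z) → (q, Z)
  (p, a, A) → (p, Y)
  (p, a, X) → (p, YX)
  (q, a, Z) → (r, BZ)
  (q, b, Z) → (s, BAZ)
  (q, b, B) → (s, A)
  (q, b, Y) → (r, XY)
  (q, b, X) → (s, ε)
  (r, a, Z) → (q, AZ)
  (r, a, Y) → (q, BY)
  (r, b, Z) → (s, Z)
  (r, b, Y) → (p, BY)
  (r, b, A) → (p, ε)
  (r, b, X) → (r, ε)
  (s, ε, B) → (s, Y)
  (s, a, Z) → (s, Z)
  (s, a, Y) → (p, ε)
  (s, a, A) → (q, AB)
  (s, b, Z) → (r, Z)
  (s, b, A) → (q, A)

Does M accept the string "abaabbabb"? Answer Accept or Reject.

(p, abaabbabb, Z)
  read a, top Z: go to q, push Z → (q, baabbabb, Z)
  read b, top Z: go to s, push BAZ → (s, aabbabb, BAZ)
  ε-move, top B: go to s, push Y → (s, aabbabb, YAZ)
  read a, top Y: go to p, push ε → (p, abbabb, AZ)
  read a, top A: go to p, push Y → (p, bbabb, YZ)
  ε-move, top Y: go to r, push ε → (r, bbabb, Z)
  read b, top Z: go to s, push Z → (s, babb, Z)
  read b, top Z: go to r, push Z → (r, abb, Z)
  read a, top Z: go to q, push AZ → (q, bb, AZ)
No transition applies at (q, bb, AZ); input not fully consumed.

Reject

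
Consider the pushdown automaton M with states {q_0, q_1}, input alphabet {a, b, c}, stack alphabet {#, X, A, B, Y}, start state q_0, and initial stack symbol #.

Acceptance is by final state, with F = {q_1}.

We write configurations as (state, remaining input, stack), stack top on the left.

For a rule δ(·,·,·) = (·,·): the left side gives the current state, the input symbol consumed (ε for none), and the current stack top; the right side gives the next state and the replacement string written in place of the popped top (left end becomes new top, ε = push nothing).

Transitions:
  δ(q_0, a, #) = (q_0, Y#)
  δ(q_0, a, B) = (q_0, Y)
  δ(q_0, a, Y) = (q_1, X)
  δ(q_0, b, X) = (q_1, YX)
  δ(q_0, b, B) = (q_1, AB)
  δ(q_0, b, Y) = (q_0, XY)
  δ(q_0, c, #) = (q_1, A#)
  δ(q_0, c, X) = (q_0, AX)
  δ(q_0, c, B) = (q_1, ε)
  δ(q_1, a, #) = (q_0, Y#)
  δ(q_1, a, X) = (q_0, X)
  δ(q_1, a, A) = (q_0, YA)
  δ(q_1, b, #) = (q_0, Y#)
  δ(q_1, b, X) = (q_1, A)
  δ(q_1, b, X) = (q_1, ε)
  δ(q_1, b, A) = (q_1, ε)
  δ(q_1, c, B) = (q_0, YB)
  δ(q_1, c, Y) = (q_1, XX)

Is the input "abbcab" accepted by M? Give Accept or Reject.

One accepting computation: (q_0, abbcab, #) ⊢ (q_0, bbcab, Y#) ⊢ (q_0, bcab, XY#) ⊢ (q_1, cab, YXY#) ⊢ (q_1, ab, XXXY#) ⊢ (q_0, b, XXXY#) ⊢ (q_1, ε, YXXXY#)
All input consumed and state q_1 ∈ F.

Accept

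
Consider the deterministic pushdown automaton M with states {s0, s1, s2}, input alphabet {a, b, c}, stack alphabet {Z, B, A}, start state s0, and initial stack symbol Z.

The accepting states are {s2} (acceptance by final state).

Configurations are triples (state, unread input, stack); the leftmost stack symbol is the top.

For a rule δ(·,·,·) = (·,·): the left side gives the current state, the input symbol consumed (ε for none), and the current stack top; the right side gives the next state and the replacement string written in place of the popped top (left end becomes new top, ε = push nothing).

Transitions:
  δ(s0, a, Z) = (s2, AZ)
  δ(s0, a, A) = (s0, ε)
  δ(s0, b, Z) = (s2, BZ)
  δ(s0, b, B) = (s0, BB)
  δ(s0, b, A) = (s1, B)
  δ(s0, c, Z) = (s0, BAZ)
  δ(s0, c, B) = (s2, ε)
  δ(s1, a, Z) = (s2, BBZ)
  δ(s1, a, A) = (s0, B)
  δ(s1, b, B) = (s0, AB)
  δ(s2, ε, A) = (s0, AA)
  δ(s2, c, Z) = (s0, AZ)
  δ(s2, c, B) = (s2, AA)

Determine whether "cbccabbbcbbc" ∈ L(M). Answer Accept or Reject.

Reject

(s0, cbccabbbcbbc, Z)
  read c, top Z: go to s0, push BAZ → (s0, bccabbbcbbc, BAZ)
  read b, top B: go to s0, push BB → (s0, ccabbbcbbc, BBAZ)
  read c, top B: go to s2, push ε → (s2, cabbbcbbc, BAZ)
  read c, top B: go to s2, push AA → (s2, abbbcbbc, AAAZ)
  ε-move, top A: go to s0, push AA → (s0, abbbcbbc, AAAAZ)
  read a, top A: go to s0, push ε → (s0, bbbcbbc, AAAZ)
  read b, top A: go to s1, push B → (s1, bbcbbc, BAAZ)
  read b, top B: go to s0, push AB → (s0, bcbbc, ABAAZ)
  read b, top A: go to s1, push B → (s1, cbbc, BBAAZ)
No transition applies at (s1, cbbc, BBAAZ); input not fully consumed.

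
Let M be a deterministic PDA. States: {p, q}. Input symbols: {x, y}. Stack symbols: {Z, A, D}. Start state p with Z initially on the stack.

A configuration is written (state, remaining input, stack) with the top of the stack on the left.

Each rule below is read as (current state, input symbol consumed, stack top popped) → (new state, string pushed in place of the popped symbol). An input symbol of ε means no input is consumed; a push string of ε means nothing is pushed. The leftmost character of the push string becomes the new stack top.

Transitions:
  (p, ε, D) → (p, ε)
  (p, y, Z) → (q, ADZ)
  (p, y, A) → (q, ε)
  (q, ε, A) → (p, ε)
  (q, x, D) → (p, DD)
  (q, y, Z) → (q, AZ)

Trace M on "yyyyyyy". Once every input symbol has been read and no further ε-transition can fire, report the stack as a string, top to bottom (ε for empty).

(p, yyyyyyy, Z)
  read y, top Z: go to q, push ADZ → (q, yyyyyy, ADZ)
  ε-move, top A: go to p, push ε → (p, yyyyyy, DZ)
  ε-move, top D: go to p, push ε → (p, yyyyyy, Z)
  read y, top Z: go to q, push ADZ → (q, yyyyy, ADZ)
  ε-move, top A: go to p, push ε → (p, yyyyy, DZ)
  ε-move, top D: go to p, push ε → (p, yyyyy, Z)
  read y, top Z: go to q, push ADZ → (q, yyyy, ADZ)
  ε-move, top A: go to p, push ε → (p, yyyy, DZ)
  ε-move, top D: go to p, push ε → (p, yyyy, Z)
  read y, top Z: go to q, push ADZ → (q, yyy, ADZ)
  ε-move, top A: go to p, push ε → (p, yyy, DZ)
  ε-move, top D: go to p, push ε → (p, yyy, Z)
  read y, top Z: go to q, push ADZ → (q, yy, ADZ)
  ε-move, top A: go to p, push ε → (p, yy, DZ)
  ε-move, top D: go to p, push ε → (p, yy, Z)
  read y, top Z: go to q, push ADZ → (q, y, ADZ)
  ε-move, top A: go to p, push ε → (p, y, DZ)
  ε-move, top D: go to p, push ε → (p, y, Z)
  read y, top Z: go to q, push ADZ → (q, ε, ADZ)
  ε-move, top A: go to p, push ε → (p, ε, DZ)
  ε-move, top D: go to p, push ε → (p, ε, Z)
All input consumed in state p with stack Z.

Z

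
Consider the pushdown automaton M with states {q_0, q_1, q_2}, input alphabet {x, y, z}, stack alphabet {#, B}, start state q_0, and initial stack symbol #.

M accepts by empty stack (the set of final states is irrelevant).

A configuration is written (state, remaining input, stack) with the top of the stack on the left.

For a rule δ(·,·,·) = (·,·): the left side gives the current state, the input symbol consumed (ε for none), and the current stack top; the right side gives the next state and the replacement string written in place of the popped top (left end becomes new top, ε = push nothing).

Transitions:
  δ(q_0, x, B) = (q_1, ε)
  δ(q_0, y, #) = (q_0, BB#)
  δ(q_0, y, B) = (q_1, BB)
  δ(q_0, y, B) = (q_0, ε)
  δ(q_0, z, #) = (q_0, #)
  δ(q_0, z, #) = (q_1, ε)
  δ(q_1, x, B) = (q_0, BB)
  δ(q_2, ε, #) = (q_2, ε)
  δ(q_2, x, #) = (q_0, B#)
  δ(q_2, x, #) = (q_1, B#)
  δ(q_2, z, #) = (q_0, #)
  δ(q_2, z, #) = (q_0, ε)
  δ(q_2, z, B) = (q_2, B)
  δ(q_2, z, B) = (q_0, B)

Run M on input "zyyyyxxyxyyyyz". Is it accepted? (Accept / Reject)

One accepting computation: (q_0, zyyyyxxyxyyyyz, #) ⊢ (q_0, yyyyxxyxyyyyz, #) ⊢ (q_0, yyyxxyxyyyyz, BB#) ⊢ (q_0, yyxxyxyyyyz, B#) ⊢ (q_0, yxxyxyyyyz, #) ⊢ (q_0, xxyxyyyyz, BB#) ⊢ (q_1, xyxyyyyz, B#) ⊢ (q_0, yxyyyyz, BB#) ⊢ (q_1, xyyyyz, BBB#) ⊢ (q_0, yyyyz, BBBB#) ⊢ (q_0, yyyz, BBB#) ⊢ (q_0, yyz, BB#) ⊢ (q_0, yz, B#) ⊢ (q_0, z, #) ⊢ (q_1, ε, ε)
All input consumed and the stack is empty.

Accept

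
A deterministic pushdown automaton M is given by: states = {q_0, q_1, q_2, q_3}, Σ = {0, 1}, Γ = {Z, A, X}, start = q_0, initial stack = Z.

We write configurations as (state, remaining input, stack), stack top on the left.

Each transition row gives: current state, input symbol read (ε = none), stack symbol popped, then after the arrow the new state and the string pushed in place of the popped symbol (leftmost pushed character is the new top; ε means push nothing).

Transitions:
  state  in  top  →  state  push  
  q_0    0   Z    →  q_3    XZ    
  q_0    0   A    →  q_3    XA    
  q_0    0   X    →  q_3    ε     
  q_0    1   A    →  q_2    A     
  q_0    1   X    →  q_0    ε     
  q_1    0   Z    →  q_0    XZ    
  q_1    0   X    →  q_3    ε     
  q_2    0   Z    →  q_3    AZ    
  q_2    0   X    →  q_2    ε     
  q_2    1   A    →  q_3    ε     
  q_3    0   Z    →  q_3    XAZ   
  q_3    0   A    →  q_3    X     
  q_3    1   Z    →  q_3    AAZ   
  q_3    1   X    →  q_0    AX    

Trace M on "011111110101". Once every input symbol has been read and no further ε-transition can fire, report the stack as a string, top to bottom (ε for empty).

AXAXAXZ

(q_0, 011111110101, Z) ⊢ (q_3, 11111110101, XZ) ⊢ (q_0, 1111110101, AXZ) ⊢ (q_2, 111110101, AXZ) ⊢ (q_3, 11110101, XZ) ⊢ (q_0, 1110101, AXZ) ⊢ (q_2, 110101, AXZ) ⊢ (q_3, 10101, XZ) ⊢ (q_0, 0101, AXZ) ⊢ (q_3, 101, XAXZ) ⊢ (q_0, 01, AXAXZ) ⊢ (q_3, 1, XAXAXZ) ⊢ (q_0, ε, AXAXAXZ)
All input consumed in state q_0 with stack AXAXAXZ.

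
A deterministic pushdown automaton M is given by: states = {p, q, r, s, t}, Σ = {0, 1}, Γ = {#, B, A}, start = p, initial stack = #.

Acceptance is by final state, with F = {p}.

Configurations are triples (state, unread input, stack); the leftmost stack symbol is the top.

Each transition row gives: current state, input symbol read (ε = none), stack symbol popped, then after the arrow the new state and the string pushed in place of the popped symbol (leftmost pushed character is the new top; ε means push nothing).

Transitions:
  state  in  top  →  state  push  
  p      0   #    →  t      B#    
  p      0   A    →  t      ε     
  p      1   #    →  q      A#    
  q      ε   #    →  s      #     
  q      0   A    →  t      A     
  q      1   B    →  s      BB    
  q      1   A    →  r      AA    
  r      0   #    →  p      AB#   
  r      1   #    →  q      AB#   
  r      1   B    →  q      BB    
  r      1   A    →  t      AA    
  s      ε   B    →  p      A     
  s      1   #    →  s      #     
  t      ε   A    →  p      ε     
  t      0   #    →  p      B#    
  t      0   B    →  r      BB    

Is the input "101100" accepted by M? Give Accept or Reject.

Reject

(p, 101100, #) ⊢ (q, 01100, A#) ⊢ (t, 1100, A#) ⊢ (p, 1100, #) ⊢ (q, 100, A#) ⊢ (r, 00, AA#)
No transition applies at (r, 00, AA#); input not fully consumed.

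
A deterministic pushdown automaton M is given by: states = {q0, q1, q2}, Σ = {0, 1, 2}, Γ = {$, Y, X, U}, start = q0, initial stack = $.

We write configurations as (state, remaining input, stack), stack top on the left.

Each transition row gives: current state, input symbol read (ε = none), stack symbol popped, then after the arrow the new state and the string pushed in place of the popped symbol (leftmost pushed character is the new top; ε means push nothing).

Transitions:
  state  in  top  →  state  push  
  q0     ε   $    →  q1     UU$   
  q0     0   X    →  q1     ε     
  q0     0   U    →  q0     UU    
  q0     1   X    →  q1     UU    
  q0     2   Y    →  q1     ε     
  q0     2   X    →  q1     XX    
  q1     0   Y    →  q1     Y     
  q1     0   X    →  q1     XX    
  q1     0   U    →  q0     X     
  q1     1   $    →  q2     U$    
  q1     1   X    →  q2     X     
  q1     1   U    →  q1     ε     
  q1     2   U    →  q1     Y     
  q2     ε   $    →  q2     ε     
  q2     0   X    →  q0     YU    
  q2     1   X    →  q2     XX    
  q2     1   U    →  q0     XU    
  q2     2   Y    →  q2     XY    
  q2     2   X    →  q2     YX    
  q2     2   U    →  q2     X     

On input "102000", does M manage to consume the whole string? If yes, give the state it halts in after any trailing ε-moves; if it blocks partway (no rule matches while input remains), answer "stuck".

(q0, 102000, $) ⊢ (q1, 102000, UU$) ⊢ (q1, 02000, U$) ⊢ (q0, 2000, X$) ⊢ (q1, 000, XX$) ⊢ (q1, 00, XXX$) ⊢ (q1, 0, XXXX$) ⊢ (q1, ε, XXXXX$)
All input consumed; M is in state q1.

q1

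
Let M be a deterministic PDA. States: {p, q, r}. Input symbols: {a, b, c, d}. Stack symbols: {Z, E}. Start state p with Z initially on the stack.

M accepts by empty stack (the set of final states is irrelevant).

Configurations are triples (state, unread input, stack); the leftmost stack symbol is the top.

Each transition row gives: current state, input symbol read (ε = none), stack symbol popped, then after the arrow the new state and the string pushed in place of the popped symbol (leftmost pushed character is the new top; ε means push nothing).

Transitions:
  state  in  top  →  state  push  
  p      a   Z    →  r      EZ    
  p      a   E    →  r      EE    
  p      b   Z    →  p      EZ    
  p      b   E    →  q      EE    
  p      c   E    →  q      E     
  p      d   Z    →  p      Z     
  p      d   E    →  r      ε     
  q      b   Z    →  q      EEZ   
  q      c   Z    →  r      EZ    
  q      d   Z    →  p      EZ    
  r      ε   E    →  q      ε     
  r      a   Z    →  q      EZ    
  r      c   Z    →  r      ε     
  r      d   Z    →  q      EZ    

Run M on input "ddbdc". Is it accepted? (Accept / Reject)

(p, ddbdc, Z) ⊢ (p, dbdc, Z) ⊢ (p, bdc, Z) ⊢ (p, dc, EZ) ⊢ (r, c, Z) ⊢ (r, ε, ε)
All input consumed and the stack is empty.

Accept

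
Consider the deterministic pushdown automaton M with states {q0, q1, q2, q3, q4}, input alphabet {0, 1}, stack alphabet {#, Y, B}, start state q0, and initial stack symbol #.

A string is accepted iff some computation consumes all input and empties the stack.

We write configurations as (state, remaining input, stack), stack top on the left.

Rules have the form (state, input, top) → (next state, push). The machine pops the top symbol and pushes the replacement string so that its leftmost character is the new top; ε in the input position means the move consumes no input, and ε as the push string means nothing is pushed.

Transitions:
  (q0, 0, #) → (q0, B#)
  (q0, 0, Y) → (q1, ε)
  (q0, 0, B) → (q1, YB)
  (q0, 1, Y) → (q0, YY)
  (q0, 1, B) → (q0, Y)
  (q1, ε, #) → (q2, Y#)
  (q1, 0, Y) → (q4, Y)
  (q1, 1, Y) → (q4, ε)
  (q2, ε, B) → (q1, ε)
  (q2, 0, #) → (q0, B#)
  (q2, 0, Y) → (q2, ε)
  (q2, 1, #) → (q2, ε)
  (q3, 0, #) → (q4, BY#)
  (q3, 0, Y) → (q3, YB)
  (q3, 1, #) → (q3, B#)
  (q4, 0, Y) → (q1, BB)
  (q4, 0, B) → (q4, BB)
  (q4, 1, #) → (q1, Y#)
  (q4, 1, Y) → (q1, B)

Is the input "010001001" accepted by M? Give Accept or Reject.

(q0, 010001001, #) ⊢ (q0, 10001001, B#) ⊢ (q0, 0001001, Y#) ⊢ (q1, 001001, #) ⊢ (q2, 001001, Y#) ⊢ (q2, 01001, #) ⊢ (q0, 1001, B#) ⊢ (q0, 001, Y#) ⊢ (q1, 01, #) ⊢ (q2, 01, Y#) ⊢ (q2, 1, #) ⊢ (q2, ε, ε)
All input consumed and the stack is empty.

Accept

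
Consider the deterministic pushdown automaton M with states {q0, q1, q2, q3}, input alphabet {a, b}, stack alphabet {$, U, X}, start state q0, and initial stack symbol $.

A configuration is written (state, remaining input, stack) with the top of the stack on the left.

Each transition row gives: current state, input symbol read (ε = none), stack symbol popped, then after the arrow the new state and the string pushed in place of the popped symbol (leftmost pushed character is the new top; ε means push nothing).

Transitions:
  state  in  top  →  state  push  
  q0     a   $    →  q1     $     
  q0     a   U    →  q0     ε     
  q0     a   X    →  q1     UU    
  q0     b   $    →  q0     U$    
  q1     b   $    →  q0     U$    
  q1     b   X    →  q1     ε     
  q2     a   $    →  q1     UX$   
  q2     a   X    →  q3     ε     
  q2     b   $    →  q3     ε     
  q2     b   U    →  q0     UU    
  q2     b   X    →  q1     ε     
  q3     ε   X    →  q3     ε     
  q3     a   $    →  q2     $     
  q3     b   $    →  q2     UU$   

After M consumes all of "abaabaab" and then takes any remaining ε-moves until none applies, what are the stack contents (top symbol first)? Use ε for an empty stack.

(q0, abaabaab, $)
  read a, top $: go to q1, push $ → (q1, baabaab, $)
  read b, top $: go to q0, push U$ → (q0, aabaab, U$)
  read a, top U: go to q0, push ε → (q0, abaab, $)
  read a, top $: go to q1, push $ → (q1, baab, $)
  read b, top $: go to q0, push U$ → (q0, aab, U$)
  read a, top U: go to q0, push ε → (q0, ab, $)
  read a, top $: go to q1, push $ → (q1, b, $)
  read b, top $: go to q0, push U$ → (q0, ε, U$)
All input consumed in state q0 with stack U$.

U$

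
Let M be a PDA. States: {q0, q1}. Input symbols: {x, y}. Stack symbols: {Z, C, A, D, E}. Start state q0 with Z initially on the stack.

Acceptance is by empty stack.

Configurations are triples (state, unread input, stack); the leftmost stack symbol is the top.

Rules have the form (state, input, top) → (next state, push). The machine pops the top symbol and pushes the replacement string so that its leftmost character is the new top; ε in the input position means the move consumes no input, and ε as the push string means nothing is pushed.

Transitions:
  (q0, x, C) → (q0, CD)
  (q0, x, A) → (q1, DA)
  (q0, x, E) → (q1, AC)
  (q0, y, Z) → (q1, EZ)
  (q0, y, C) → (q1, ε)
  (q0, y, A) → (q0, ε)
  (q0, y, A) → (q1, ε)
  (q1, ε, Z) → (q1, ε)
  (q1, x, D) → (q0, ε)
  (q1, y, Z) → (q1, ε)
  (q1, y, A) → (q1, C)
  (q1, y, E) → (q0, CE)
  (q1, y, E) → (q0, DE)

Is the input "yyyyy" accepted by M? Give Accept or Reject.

Reject

No computation consumes all input and empties the stack.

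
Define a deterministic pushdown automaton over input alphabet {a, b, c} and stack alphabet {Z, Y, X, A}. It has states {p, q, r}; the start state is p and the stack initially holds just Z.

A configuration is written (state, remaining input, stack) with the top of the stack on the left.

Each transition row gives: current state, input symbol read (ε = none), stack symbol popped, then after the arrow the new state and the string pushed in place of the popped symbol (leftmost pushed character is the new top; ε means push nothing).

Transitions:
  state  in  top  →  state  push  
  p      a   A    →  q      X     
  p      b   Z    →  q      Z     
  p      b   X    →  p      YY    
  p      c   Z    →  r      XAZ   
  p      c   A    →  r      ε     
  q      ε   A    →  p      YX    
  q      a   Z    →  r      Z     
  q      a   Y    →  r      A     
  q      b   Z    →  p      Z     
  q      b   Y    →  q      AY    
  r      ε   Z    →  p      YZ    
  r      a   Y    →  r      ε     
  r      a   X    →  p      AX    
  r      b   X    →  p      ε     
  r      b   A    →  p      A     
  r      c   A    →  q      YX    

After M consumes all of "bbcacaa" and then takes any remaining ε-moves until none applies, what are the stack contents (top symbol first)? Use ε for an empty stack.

(p, bbcacaa, Z) ⊢ (q, bcacaa, Z) ⊢ (p, cacaa, Z) ⊢ (r, acaa, XAZ) ⊢ (p, caa, AXAZ) ⊢ (r, aa, XAZ) ⊢ (p, a, AXAZ) ⊢ (q, ε, XXAZ)
All input consumed in state q with stack XXAZ.

XXAZ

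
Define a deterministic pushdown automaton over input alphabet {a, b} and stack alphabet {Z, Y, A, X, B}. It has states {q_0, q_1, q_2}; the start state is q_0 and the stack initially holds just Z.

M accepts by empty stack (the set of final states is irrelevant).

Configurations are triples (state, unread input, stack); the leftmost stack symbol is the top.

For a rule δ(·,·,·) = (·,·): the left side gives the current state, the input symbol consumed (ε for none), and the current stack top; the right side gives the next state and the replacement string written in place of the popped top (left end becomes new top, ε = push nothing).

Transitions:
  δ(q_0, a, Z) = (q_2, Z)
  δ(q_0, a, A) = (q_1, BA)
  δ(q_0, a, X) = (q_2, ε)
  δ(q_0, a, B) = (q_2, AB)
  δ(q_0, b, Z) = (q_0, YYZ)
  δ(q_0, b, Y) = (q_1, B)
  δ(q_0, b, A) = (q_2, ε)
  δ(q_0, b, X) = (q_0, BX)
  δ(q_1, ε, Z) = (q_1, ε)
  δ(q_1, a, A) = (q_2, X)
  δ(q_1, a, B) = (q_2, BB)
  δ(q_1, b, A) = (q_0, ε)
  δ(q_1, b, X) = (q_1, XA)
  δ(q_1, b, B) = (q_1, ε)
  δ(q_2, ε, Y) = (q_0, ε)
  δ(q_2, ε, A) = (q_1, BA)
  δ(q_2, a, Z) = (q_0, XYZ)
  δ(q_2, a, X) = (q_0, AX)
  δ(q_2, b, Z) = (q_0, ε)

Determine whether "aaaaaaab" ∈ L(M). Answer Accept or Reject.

(q_0, aaaaaaab, Z)
  read a, top Z: go to q_2, push Z → (q_2, aaaaaab, Z)
  read a, top Z: go to q_0, push XYZ → (q_0, aaaaab, XYZ)
  read a, top X: go to q_2, push ε → (q_2, aaaab, YZ)
  ε-move, top Y: go to q_0, push ε → (q_0, aaaab, Z)
  read a, top Z: go to q_2, push Z → (q_2, aaab, Z)
  read a, top Z: go to q_0, push XYZ → (q_0, aab, XYZ)
  read a, top X: go to q_2, push ε → (q_2, ab, YZ)
  ε-move, top Y: go to q_0, push ε → (q_0, ab, Z)
  read a, top Z: go to q_2, push Z → (q_2, b, Z)
  read b, top Z: go to q_0, push ε → (q_0, ε, ε)
All input consumed and the stack is empty.

Accept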